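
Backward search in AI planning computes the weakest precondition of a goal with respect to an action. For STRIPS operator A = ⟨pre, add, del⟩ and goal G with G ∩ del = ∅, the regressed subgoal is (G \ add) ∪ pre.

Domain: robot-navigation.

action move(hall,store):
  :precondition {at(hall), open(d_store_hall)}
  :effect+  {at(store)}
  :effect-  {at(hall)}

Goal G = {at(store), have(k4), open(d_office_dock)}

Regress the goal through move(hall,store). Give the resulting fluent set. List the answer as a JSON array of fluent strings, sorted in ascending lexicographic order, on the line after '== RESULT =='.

Regress:
  G ∩ del = {}  (empty — regression defined)
  G \ add = {at(store), have(k4), open(d_office_dock)} \ {at(store)} = {have(k4), open(d_office_dock)}
  ∪ pre   = {have(k4), open(d_office_dock)} ∪ {at(hall), open(d_store_hall)}
          = {at(hall), have(k4), open(d_office_dock), open(d_store_hall)}

== RESULT ==
["at(hall)", "have(k4)", "open(d_office_dock)", "open(d_store_hall)"]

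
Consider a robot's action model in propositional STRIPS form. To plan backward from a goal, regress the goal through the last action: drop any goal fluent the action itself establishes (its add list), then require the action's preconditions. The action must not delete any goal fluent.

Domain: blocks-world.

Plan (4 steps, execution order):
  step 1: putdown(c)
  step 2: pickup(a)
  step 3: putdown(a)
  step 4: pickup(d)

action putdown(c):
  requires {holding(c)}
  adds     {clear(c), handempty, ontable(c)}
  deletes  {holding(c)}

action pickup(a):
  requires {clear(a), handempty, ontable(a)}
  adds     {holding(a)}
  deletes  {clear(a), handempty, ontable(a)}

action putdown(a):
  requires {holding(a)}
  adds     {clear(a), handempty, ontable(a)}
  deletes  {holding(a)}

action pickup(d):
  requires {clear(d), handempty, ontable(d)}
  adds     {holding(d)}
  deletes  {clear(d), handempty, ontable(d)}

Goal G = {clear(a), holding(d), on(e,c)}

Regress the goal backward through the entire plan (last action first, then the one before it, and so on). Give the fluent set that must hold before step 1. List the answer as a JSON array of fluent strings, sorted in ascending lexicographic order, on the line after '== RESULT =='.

Regress step by step:
  through step 4 (pickup(d)): drop {holding(d)}, keep {clear(a), on(e,c)}, require {clear(d), handempty, ontable(d)}
    → {clear(a), clear(d), handempty, on(e,c), ontable(d)}
  through step 3 (putdown(a)): drop {clear(a), handempty}, keep {clear(d), on(e,c), ontable(d)}, require {holding(a)}
    → {clear(d), holding(a), on(e,c), ontable(d)}
  through step 2 (pickup(a)): drop {holding(a)}, keep {clear(d), on(e,c), ontable(d)}, require {clear(a), handempty, ontable(a)}
    → {clear(a), clear(d), handempty, on(e,c), ontable(a), ontable(d)}
  through step 1 (putdown(c)): drop {handempty}, keep {clear(a), clear(d), on(e,c), ontable(a), ontable(d)}, require {holding(c)}
    → {clear(a), clear(d), holding(c), on(e,c), ontable(a), ontable(d)}

== RESULT ==
["clear(a)", "clear(d)", "holding(c)", "on(e,c)", "ontable(a)", "ontable(d)"]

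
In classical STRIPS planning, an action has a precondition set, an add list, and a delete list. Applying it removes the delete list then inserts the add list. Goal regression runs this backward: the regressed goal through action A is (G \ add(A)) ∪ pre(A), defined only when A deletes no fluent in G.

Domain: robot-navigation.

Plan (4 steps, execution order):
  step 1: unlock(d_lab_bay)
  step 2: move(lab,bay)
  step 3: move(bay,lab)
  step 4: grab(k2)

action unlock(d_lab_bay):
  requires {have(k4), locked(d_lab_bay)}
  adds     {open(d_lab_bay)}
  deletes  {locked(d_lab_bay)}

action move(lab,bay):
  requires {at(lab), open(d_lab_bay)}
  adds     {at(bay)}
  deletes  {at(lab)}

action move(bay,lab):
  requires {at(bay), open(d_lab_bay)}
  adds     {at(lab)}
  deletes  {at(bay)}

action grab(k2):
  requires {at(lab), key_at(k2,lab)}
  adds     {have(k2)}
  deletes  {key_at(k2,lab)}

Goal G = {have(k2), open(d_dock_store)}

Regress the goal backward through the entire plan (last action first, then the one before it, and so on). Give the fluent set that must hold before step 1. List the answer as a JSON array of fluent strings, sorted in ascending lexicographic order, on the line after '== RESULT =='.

Work backward from the goal:
  through step 4 (grab(k2)): drop {have(k2)}, keep {open(d_dock_store)}, require {at(lab), key_at(k2,lab)}
    → {at(lab), key_at(k2,lab), open(d_dock_store)}
  through step 3 (move(bay,lab)): drop {at(lab)}, keep {key_at(k2,lab), open(d_dock_store)}, require {at(bay), open(d_lab_bay)}
    → {at(bay), key_at(k2,lab), open(d_dock_store), open(d_lab_bay)}
  through step 2 (move(lab,bay)): drop {at(bay)}, keep {key_at(k2,lab), open(d_dock_store), open(d_lab_bay)}, require {at(lab), open(d_lab_bay)}
    → {at(lab), key_at(k2,lab), open(d_dock_store), open(d_lab_bay)}
  through step 1 (unlock(d_lab_bay)): drop {open(d_lab_bay)}, keep {at(lab), key_at(k2,lab), open(d_dock_store)}, require {have(k4), locked(d_lab_bay)}
    → {at(lab), have(k4), key_at(k2,lab), locked(d_lab_bay), open(d_dock_store)}

== RESULT ==
["at(lab)", "have(k4)", "key_at(k2,lab)", "locked(d_lab_bay)", "open(d_dock_store)"]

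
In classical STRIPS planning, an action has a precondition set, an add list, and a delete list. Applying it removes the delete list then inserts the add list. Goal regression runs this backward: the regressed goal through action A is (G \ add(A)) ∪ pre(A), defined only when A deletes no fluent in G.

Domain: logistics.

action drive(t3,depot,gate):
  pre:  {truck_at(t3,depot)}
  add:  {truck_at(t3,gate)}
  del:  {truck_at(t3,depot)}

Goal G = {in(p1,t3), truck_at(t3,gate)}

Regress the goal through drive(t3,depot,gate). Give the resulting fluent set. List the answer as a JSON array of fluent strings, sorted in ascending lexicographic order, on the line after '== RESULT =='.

Compute (G \ add) ∪ pre:
  G ∩ del = {}  (empty — regression defined)
  G \ add = {in(p1,t3), truck_at(t3,gate)} \ {truck_at(t3,gate)} = {in(p1,t3)}
  ∪ pre   = {in(p1,t3)} ∪ {truck_at(t3,depot)}
          = {in(p1,t3), truck_at(t3,depot)}

== RESULT ==
["in(p1,t3)", "truck_at(t3,depot)"]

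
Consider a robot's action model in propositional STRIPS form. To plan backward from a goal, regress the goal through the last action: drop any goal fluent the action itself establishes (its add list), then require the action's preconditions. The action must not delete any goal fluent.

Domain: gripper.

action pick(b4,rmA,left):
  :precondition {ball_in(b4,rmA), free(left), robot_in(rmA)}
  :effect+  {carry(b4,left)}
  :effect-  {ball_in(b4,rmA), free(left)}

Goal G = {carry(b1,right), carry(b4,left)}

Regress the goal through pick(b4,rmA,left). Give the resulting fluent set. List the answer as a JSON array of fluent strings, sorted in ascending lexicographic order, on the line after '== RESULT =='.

Compute (G \ add) ∪ pre:
  G ∩ del = {}  (empty — regression defined)
  G \ add = {carry(b1,right), carry(b4,left)} \ {carry(b4,left)} = {carry(b1,right)}
  ∪ pre   = {carry(b1,right)} ∪ {ball_in(b4,rmA), free(left), robot_in(rmA)}
          = {ball_in(b4,rmA), carry(b1,right), free(left), robot_in(rmA)}

== RESULT ==
["ball_in(b4,rmA)", "carry(b1,right)", "free(left)", "robot_in(rmA)"]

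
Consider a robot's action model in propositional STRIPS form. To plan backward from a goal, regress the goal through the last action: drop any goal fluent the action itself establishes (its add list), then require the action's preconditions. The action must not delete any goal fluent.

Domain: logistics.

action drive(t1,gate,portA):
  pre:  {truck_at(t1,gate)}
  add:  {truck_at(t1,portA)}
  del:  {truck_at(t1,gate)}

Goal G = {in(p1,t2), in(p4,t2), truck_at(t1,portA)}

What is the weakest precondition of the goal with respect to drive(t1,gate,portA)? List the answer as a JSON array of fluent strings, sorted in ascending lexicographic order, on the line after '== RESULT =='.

Regress:
  G ∩ del = {}  (empty — regression defined)
  G \ add = {in(p1,t2), in(p4,t2), truck_at(t1,portA)} \ {truck_at(t1,portA)} = {in(p1,t2), in(p4,t2)}
  ∪ pre   = {in(p1,t2), in(p4,t2)} ∪ {truck_at(t1,gate)}
          = {in(p1,t2), in(p4,t2), truck_at(t1,gate)}

== RESULT ==
["in(p1,t2)", "in(p4,t2)", "truck_at(t1,gate)"]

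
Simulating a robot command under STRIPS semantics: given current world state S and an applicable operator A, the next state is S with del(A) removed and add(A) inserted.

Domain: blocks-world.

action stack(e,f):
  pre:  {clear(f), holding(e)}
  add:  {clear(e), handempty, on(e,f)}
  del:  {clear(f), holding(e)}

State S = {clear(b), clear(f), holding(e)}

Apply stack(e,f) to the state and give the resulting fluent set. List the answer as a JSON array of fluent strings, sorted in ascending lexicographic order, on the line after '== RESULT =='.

Progress:
  pre ⊆ S: {clear(f), holding(e)} ⊆ S  — applicable
  S \ del = {clear(b)}
  ∪ add   = {clear(b), clear(e), handempty, on(e,f)}

== RESULT ==
["clear(b)", "clear(e)", "handempty", "on(e,f)"]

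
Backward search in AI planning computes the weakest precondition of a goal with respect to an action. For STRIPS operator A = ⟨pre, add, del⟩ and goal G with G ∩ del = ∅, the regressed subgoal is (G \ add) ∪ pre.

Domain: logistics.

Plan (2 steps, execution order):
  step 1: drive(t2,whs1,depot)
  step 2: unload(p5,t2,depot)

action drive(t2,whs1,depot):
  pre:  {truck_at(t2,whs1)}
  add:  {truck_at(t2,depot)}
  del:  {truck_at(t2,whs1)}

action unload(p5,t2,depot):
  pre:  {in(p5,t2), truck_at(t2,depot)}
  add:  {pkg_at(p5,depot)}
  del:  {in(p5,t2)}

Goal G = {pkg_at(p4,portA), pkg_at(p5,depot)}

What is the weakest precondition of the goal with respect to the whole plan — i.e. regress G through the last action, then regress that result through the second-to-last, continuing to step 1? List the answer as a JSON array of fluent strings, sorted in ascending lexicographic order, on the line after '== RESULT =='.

Regress step by step:
  through step 2 (unload(p5,t2,depot)): drop {pkg_at(p5,depot)}, keep {pkg_at(p4,portA)}, require {in(p5,t2), truck_at(t2,depot)}
    → {in(p5,t2), pkg_at(p4,portA), truck_at(t2,depot)}
  through step 1 (drive(t2,whs1,depot)): drop {truck_at(t2,depot)}, keep {in(p5,t2), pkg_at(p4,portA)}, require {truck_at(t2,whs1)}
    → {in(p5,t2), pkg_at(p4,portA), truck_at(t2,whs1)}

== RESULT ==
["in(p5,t2)", "pkg_at(p4,portA)", "truck_at(t2,whs1)"]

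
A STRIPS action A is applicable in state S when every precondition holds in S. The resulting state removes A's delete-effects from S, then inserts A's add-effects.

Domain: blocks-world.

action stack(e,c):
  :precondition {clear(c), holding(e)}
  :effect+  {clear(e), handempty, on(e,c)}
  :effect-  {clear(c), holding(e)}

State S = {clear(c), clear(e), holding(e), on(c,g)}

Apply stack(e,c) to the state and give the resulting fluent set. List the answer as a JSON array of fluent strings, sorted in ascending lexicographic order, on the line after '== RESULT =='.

Progress:
  pre ⊆ S: {clear(c), holding(e)} ⊆ S  — applicable
  S \ del = {clear(e), on(c,g)}
  ∪ add   = {clear(e), handempty, on(c,g), on(e,c)}

== RESULT ==
["clear(e)", "handempty", "on(c,g)", "on(e,c)"]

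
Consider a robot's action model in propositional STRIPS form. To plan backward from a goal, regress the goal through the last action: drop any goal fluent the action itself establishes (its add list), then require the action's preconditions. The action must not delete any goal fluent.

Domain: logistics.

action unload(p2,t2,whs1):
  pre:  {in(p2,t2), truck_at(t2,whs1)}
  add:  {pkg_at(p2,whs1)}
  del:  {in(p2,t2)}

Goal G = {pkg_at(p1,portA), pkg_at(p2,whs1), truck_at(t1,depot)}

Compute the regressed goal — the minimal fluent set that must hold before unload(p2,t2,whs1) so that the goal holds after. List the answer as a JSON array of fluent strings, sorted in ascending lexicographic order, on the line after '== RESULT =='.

Compute (G \ add) ∪ pre:
  G ∩ del = {}  (empty — regression defined)
  G \ add = {pkg_at(p1,portA), pkg_at(p2,whs1), truck_at(t1,depot)} \ {pkg_at(p2,whs1)} = {pkg_at(p1,portA), truck_at(t1,depot)}
  ∪ pre   = {pkg_at(p1,portA), truck_at(t1,depot)} ∪ {in(p2,t2), truck_at(t2,whs1)}
          = {in(p2,t2), pkg_at(p1,portA), truck_at(t1,depot), truck_at(t2,whs1)}

== RESULT ==
["in(p2,t2)", "pkg_at(p1,portA)", "truck_at(t1,depot)", "truck_at(t2,whs1)"]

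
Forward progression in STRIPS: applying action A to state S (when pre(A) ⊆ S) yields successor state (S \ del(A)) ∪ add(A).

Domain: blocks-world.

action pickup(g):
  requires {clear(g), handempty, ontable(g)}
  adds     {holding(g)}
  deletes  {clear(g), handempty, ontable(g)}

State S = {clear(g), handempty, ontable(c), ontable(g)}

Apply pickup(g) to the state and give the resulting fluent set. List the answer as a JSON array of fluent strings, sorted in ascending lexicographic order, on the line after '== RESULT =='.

Progress:
  pre ⊆ S: {clear(g), handempty, ontable(g)} ⊆ S  — applicable
  S \ del = {ontable(c)}
  ∪ add   = {holding(g), ontable(c)}

== RESULT ==
["holding(g)", "ontable(c)"]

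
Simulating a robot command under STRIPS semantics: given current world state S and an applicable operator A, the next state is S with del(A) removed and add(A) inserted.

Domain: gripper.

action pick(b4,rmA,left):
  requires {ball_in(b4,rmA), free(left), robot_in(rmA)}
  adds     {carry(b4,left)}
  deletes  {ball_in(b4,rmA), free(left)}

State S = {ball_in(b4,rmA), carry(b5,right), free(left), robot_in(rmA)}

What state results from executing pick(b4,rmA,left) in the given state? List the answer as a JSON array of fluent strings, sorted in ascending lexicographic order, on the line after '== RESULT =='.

Compute (S \ del) ∪ add:
  pre ⊆ S: {ball_in(b4,rmA), free(left), robot_in(rmA)} ⊆ S  — applicable
  S \ del = {carry(b5,right), robot_in(rmA)}
  ∪ add   = {carry(b4,left), carry(b5,right), robot_in(rmA)}

== RESULT ==
["carry(b4,left)", "carry(b5,right)", "robot_in(rmA)"]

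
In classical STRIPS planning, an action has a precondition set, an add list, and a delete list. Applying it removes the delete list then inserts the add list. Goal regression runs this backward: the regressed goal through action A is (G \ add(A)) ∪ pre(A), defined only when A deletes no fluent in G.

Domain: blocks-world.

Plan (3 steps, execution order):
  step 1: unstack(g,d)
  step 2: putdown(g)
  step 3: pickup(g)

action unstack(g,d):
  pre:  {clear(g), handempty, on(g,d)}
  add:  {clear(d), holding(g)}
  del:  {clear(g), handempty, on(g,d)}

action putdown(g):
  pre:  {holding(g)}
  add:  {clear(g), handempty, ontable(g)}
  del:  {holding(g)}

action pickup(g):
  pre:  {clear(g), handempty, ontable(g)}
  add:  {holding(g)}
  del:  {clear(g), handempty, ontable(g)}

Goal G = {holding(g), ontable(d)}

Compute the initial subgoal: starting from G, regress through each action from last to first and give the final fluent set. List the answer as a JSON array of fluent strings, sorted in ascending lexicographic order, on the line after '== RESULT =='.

Regress step by step:
  through step 3 (pickup(g)): drop {holding(g)}, keep {ontable(d)}, require {clear(g), handempty, ontable(g)}
    → {clear(g), handempty, ontable(d), ontable(g)}
  through step 2 (putdown(g)): drop {clear(g), handempty, ontable(g)}, keep {ontable(d)}, require {holding(g)}
    → {holding(g), ontable(d)}
  through step 1 (unstack(g,d)): drop {holding(g)}, keep {ontable(d)}, require {clear(g), handempty, on(g,d)}
    → {clear(g), handempty, on(g,d), ontable(d)}

== RESULT ==
["clear(g)", "handempty", "on(g,d)", "ontable(d)"]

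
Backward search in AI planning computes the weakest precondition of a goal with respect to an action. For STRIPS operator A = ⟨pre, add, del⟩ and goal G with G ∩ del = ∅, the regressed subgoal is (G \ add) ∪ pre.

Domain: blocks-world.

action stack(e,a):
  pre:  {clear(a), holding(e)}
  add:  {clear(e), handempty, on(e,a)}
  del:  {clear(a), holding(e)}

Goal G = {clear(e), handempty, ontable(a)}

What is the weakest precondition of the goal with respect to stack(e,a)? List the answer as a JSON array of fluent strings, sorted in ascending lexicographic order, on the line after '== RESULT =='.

Compute (G \ add) ∪ pre:
  G ∩ del = {}  (empty — regression defined)
  G \ add = {clear(e), handempty, ontable(a)} \ {clear(e), handempty, on(e,a)} = {ontable(a)}
  ∪ pre   = {ontable(a)} ∪ {clear(a), holding(e)}
          = {clear(a), holding(e), ontable(a)}

== RESULT ==
["clear(a)", "holding(e)", "ontable(a)"]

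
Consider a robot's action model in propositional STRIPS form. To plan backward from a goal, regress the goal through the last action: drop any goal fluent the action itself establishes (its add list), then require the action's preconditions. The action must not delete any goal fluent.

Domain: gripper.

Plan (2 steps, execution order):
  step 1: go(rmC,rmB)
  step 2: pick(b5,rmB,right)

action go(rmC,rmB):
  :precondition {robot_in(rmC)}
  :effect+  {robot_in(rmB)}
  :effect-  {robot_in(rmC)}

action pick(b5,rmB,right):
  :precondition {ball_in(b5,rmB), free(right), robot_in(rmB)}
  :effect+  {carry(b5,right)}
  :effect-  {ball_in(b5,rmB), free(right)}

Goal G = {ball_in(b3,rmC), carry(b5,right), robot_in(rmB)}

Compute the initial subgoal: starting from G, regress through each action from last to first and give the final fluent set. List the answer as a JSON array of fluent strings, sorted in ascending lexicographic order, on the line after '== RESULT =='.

Regress step by step:
  through step 2 (pick(b5,rmB,right)): drop {carry(b5,right)}, keep {ball_in(b3,rmC), robot_in(rmB)}, require {ball_in(b5,rmB), free(right), robot_in(rmB)}
    → {ball_in(b3,rmC), ball_in(b5,rmB), free(right), robot_in(rmB)}
  through step 1 (go(rmC,rmB)): drop {robot_in(rmB)}, keep {ball_in(b3,rmC), ball_in(b5,rmB), free(right)}, require {robot_in(rmC)}
    → {ball_in(b3,rmC), ball_in(b5,rmB), free(right), robot_in(rmC)}

== RESULT ==
["ball_in(b3,rmC)", "ball_in(b5,rmB)", "free(right)", "robot_in(rmC)"]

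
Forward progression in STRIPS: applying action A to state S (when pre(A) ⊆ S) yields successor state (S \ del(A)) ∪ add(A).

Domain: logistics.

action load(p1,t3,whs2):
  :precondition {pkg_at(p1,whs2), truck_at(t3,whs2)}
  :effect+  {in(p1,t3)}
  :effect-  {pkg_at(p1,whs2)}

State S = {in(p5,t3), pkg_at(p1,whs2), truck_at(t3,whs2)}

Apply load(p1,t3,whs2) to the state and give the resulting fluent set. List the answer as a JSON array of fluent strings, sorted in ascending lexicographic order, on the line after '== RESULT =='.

Progress:
  pre ⊆ S: {pkg_at(p1,whs2), truck_at(t3,whs2)} ⊆ S  — applicable
  S \ del = {in(p5,t3), truck_at(t3,whs2)}
  ∪ add   = {in(p1,t3), in(p5,t3), truck_at(t3,whs2)}

== RESULT ==
["in(p1,t3)", "in(p5,t3)", "truck_at(t3,whs2)"]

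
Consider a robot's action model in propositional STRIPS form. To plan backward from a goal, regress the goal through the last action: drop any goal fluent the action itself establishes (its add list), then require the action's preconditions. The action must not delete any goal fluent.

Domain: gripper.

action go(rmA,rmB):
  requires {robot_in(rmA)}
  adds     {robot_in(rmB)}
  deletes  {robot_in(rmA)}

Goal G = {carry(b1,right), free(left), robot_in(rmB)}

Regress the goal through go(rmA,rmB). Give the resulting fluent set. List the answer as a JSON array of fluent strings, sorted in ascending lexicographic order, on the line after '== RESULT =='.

Regress:
  G ∩ del = {}  (empty — regression defined)
  G \ add = {carry(b1,right), free(left), robot_in(rmB)} \ {robot_in(rmB)} = {carry(b1,right), free(left)}
  ∪ pre   = {carry(b1,right), free(left)} ∪ {robot_in(rmA)}
          = {carry(b1,right), free(left), robot_in(rmA)}

== RESULT ==
["carry(b1,right)", "free(left)", "robot_in(rmA)"]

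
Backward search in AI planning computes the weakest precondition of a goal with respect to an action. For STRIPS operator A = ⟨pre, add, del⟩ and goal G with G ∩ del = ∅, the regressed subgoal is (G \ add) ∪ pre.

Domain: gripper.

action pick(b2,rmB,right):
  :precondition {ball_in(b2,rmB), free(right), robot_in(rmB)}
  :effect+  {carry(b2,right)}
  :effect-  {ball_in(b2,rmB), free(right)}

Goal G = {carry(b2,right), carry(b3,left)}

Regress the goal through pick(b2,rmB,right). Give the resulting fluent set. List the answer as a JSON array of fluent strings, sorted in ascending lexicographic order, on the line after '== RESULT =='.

Regress:
  G ∩ del = {}  (empty — regression defined)
  G \ add = {carry(b2,right), carry(b3,left)} \ {carry(b2,right)} = {carry(b3,left)}
  ∪ pre   = {carry(b3,left)} ∪ {ball_in(b2,rmB), free(right), robot_in(rmB)}
          = {ball_in(b2,rmB), carry(b3,left), free(right), robot_in(rmB)}

== RESULT ==
["ball_in(b2,rmB)", "carry(b3,left)", "free(right)", "robot_in(rmB)"]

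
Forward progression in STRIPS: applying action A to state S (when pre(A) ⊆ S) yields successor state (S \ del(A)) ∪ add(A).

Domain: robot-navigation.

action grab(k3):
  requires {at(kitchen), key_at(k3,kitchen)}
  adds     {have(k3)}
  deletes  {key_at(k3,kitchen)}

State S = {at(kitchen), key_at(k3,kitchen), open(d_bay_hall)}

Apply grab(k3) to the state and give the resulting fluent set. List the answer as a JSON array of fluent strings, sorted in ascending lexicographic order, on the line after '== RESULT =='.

Progress:
  pre ⊆ S: {at(kitchen), key_at(k3,kitchen)} ⊆ S  — applicable
  S \ del = {at(kitchen), open(d_bay_hall)}
  ∪ add   = {at(kitchen), have(k3), open(d_bay_hall)}

== RESULT ==
["at(kitchen)", "have(k3)", "open(d_bay_hall)"]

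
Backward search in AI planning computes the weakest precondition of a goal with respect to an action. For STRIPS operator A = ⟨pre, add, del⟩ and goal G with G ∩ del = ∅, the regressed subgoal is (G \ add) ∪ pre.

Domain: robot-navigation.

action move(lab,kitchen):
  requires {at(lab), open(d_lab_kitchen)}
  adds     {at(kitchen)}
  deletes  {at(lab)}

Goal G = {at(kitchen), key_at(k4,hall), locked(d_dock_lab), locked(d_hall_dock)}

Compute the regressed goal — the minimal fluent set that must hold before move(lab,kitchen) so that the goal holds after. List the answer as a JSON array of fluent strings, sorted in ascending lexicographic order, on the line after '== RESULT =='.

Regress:
  G ∩ del = {}  (empty — regression defined)
  G \ add = {at(kitchen), key_at(k4,hall), locked(d_dock_lab), locked(d_hall_dock)} \ {at(kitchen)} = {key_at(k4,hall), locked(d_dock_lab), locked(d_hall_dock)}
  ∪ pre   = {key_at(k4,hall), locked(d_dock_lab), locked(d_hall_dock)} ∪ {at(lab), open(d_lab_kitchen)}
          = {at(lab), key_at(k4,hall), locked(d_dock_lab), locked(d_hall_dock), open(d_lab_kitchen)}

== RESULT ==
["at(lab)", "key_at(k4,hall)", "locked(d_dock_lab)", "locked(d_hall_dock)", "open(d_lab_kitchen)"]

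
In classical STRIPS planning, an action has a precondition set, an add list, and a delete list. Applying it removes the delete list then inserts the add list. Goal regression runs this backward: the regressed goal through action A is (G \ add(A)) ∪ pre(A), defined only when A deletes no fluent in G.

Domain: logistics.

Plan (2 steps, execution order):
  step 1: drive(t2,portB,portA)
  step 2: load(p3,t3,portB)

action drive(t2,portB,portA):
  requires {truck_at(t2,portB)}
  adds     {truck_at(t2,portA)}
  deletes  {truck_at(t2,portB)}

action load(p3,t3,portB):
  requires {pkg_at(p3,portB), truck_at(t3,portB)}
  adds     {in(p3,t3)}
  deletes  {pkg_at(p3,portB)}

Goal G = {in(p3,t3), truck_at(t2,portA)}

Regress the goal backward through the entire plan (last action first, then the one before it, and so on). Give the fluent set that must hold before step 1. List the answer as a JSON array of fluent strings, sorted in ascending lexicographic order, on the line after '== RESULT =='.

Regress step by step:
  through step 2 (load(p3,t3,portB)): drop {in(p3,t3)}, keep {truck_at(t2,portA)}, require {pkg_at(p3,portB), truck_at(t3,portB)}
    → {pkg_at(p3,portB), truck_at(t2,portA), truck_at(t3,portB)}
  through step 1 (drive(t2,portB,portA)): drop {truck_at(t2,portA)}, keep {pkg_at(p3,portB), truck_at(t3,portB)}, require {truck_at(t2,portB)}
    → {pkg_at(p3,portB), truck_at(t2,portB), truck_at(t3,portB)}

== RESULT ==
["pkg_at(p3,portB)", "truck_at(t2,portB)", "truck_at(t3,portB)"]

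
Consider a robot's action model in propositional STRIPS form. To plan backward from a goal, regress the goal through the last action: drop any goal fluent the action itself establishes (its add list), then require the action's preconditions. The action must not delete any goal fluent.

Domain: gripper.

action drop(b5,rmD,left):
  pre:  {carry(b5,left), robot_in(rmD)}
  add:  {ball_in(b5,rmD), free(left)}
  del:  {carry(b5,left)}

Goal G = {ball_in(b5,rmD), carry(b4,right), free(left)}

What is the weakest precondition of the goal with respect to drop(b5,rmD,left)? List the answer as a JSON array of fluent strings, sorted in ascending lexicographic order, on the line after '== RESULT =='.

Compute (G \ add) ∪ pre:
  G ∩ del = {}  (empty — regression defined)
  G \ add = {ball_in(b5,rmD), carry(b4,right), free(left)} \ {ball_in(b5,rmD), free(left)} = {carry(b4,right)}
  ∪ pre   = {carry(b4,right)} ∪ {carry(b5,left), robot_in(rmD)}
          = {carry(b4,right), carry(b5,left), robot_in(rmD)}

== RESULT ==
["carry(b4,right)", "carry(b5,left)", "robot_in(rmD)"]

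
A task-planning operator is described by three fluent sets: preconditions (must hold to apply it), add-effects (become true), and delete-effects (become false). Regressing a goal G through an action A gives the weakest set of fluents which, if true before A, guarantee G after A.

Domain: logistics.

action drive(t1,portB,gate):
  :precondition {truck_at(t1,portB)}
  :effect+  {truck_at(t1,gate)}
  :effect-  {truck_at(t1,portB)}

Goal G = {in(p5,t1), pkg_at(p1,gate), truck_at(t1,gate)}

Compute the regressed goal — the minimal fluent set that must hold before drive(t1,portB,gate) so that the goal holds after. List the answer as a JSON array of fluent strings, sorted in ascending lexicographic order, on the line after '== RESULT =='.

Regress:
  G ∩ del = {}  (empty — regression defined)
  G \ add = {in(p5,t1), pkg_at(p1,gate), truck_at(t1,gate)} \ {truck_at(t1,gate)} = {in(p5,t1), pkg_at(p1,gate)}
  ∪ pre   = {in(p5,t1), pkg_at(p1,gate)} ∪ {truck_at(t1,portB)}
          = {in(p5,t1), pkg_at(p1,gate), truck_at(t1,portB)}

== RESULT ==
["in(p5,t1)", "pkg_at(p1,gate)", "truck_at(t1,portB)"]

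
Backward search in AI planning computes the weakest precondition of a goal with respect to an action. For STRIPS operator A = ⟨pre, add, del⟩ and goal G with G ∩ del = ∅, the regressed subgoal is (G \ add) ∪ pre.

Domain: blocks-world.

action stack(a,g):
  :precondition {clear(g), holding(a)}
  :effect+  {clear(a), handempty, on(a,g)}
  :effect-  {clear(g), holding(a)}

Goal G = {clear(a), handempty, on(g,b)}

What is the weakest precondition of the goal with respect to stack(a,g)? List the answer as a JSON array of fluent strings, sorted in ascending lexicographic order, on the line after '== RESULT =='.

Compute (G \ add) ∪ pre:
  G ∩ del = {}  (empty — regression defined)
  G \ add = {clear(a), handempty, on(g,b)} \ {clear(a), handempty, on(a,g)} = {on(g,b)}
  ∪ pre   = {on(g,b)} ∪ {clear(g), holding(a)}
          = {clear(g), holding(a), on(g,b)}

== RESULT ==
["clear(g)", "holding(a)", "on(g,b)"]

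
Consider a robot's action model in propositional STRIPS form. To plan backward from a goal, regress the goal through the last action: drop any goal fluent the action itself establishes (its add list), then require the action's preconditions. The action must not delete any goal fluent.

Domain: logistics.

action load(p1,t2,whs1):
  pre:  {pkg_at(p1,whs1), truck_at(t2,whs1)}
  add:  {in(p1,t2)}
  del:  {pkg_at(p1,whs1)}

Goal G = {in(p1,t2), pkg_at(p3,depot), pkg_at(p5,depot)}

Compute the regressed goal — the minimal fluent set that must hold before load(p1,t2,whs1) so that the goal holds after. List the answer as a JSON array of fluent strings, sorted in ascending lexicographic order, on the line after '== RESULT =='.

Regress:
  G ∩ del = {}  (empty — regression defined)
  G \ add = {in(p1,t2), pkg_at(p3,depot), pkg_at(p5,depot)} \ {in(p1,t2)} = {pkg_at(p3,depot), pkg_at(p5,depot)}
  ∪ pre   = {pkg_at(p3,depot), pkg_at(p5,depot)} ∪ {pkg_at(p1,whs1), truck_at(t2,whs1)}
          = {pkg_at(p1,whs1), pkg_at(p3,depot), pkg_at(p5,depot), truck_at(t2,whs1)}

== RESULT ==
["pkg_at(p1,whs1)", "pkg_at(p3,depot)", "pkg_at(p5,depot)", "truck_at(t2,whs1)"]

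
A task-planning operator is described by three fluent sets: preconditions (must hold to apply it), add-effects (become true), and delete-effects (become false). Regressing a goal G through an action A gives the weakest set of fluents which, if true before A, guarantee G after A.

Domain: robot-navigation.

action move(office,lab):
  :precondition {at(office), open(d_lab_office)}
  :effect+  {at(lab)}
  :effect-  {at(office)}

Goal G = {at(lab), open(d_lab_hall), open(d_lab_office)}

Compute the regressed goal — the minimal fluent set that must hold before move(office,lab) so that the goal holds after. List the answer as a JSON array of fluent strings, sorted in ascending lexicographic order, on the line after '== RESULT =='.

Compute (G \ add) ∪ pre:
  G ∩ del = {}  (empty — regression defined)
  G \ add = {at(lab), open(d_lab_hall), open(d_lab_office)} \ {at(lab)} = {open(d_lab_hall), open(d_lab_office)}
  ∪ pre   = {open(d_lab_hall), open(d_lab_office)} ∪ {at(office), open(d_lab_office)}
          = {at(office), open(d_lab_hall), open(d_lab_office)}

== RESULT ==
["at(office)", "open(d_lab_hall)", "open(d_lab_office)"]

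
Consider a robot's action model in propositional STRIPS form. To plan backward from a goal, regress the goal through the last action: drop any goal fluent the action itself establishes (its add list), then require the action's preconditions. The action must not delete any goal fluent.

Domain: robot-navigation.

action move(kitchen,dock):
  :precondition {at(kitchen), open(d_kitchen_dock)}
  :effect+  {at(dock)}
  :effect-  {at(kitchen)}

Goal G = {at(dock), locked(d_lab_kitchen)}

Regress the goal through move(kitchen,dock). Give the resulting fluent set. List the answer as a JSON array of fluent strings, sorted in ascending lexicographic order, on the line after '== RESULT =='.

Compute (G \ add) ∪ pre:
  G ∩ del = {}  (empty — regression defined)
  G \ add = {at(dock), locked(d_lab_kitchen)} \ {at(dock)} = {locked(d_lab_kitchen)}
  ∪ pre   = {locked(d_lab_kitchen)} ∪ {at(kitchen), open(d_kitchen_dock)}
          = {at(kitchen), locked(d_lab_kitchen), open(d_kitchen_dock)}

== RESULT ==
["at(kitchen)", "locked(d_lab_kitchen)", "open(d_kitchen_dock)"]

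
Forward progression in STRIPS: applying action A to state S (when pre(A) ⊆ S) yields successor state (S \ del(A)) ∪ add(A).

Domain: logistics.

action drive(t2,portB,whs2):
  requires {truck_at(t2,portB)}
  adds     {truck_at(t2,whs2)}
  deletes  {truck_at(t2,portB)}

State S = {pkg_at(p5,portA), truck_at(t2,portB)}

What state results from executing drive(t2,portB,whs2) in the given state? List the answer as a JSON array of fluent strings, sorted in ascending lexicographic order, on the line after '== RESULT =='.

Progress:
  pre ⊆ S: {truck_at(t2,portB)} ⊆ S  — applicable
  S \ del = {pkg_at(p5,portA)}
  ∪ add   = {pkg_at(p5,portA), truck_at(t2,whs2)}

== RESULT ==
["pkg_at(p5,portA)", "truck_at(t2,whs2)"]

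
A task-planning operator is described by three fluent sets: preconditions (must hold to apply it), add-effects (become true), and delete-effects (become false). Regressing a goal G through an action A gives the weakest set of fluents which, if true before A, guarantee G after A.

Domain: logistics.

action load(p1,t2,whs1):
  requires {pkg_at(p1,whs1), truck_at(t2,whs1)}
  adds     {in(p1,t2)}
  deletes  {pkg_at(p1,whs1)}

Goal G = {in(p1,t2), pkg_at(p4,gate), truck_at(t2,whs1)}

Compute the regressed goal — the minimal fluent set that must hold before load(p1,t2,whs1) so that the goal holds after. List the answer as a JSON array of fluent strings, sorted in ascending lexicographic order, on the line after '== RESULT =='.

Regress:
  G ∩ del = {}  (empty — regression defined)
  G \ add = {in(p1,t2), pkg_at(p4,gate), truck_at(t2,whs1)} \ {in(p1,t2)} = {pkg_at(p4,gate), truck_at(t2,whs1)}
  ∪ pre   = {pkg_at(p4,gate), truck_at(t2,whs1)} ∪ {pkg_at(p1,whs1), truck_at(t2,whs1)}
          = {pkg_at(p1,whs1), pkg_at(p4,gate), truck_at(t2,whs1)}

== RESULT ==
["pkg_at(p1,whs1)", "pkg_at(p4,gate)", "truck_at(t2,whs1)"]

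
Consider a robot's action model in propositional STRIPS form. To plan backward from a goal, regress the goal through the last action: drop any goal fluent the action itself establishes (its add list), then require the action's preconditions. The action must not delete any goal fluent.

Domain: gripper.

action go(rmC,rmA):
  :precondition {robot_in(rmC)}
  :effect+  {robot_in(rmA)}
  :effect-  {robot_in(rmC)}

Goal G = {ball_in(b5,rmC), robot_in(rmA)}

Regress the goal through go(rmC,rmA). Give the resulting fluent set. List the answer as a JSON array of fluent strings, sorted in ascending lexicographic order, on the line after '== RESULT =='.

Compute (G \ add) ∪ pre:
  G ∩ del = {}  (empty — regression defined)
  G \ add = {ball_in(b5,rmC), robot_in(rmA)} \ {robot_in(rmA)} = {ball_in(b5,rmC)}
  ∪ pre   = {ball_in(b5,rmC)} ∪ {robot_in(rmC)}
          = {ball_in(b5,rmC), robot_in(rmC)}

== RESULT ==
["ball_in(b5,rmC)", "robot_in(rmC)"]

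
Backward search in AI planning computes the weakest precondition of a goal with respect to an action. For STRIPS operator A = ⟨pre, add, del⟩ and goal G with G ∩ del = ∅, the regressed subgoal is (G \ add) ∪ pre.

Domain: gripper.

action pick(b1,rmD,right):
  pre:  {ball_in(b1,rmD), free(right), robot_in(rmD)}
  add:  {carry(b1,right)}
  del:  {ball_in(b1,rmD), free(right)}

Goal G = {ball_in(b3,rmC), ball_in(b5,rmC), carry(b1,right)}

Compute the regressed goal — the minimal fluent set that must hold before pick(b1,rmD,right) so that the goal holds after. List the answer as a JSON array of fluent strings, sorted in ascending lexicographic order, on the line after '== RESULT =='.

Compute (G \ add) ∪ pre:
  G ∩ del = {}  (empty — regression defined)
  G \ add = {ball_in(b3,rmC), ball_in(b5,rmC), carry(b1,right)} \ {carry(b1,right)} = {ball_in(b3,rmC), ball_in(b5,rmC)}
  ∪ pre   = {ball_in(b3,rmC), ball_in(b5,rmC)} ∪ {ball_in(b1,rmD), free(right), robot_in(rmD)}
          = {ball_in(b1,rmD), ball_in(b3,rmC), ball_in(b5,rmC), free(right), robot_in(rmD)}

== RESULT ==
["ball_in(b1,rmD)", "ball_in(b3,rmC)", "ball_in(b5,rmC)", "free(right)", "robot_in(rmD)"]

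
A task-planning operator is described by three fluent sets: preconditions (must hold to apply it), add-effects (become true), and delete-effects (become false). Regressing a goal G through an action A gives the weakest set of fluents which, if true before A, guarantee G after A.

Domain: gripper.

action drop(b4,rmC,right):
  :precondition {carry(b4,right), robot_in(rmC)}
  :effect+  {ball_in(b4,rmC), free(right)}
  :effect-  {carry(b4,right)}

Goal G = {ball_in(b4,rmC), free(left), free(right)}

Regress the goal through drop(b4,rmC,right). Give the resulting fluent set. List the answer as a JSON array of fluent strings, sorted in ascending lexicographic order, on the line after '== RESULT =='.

Regress:
  G ∩ del = {}  (empty — regression defined)
  G \ add = {ball_in(b4,rmC), free(left), free(right)} \ {ball_in(b4,rmC), free(right)} = {free(left)}
  ∪ pre   = {free(left)} ∪ {carry(b4,right), robot_in(rmC)}
          = {carry(b4,right), free(left), robot_in(rmC)}

== RESULT ==
["carry(b4,right)", "free(left)", "robot_in(rmC)"]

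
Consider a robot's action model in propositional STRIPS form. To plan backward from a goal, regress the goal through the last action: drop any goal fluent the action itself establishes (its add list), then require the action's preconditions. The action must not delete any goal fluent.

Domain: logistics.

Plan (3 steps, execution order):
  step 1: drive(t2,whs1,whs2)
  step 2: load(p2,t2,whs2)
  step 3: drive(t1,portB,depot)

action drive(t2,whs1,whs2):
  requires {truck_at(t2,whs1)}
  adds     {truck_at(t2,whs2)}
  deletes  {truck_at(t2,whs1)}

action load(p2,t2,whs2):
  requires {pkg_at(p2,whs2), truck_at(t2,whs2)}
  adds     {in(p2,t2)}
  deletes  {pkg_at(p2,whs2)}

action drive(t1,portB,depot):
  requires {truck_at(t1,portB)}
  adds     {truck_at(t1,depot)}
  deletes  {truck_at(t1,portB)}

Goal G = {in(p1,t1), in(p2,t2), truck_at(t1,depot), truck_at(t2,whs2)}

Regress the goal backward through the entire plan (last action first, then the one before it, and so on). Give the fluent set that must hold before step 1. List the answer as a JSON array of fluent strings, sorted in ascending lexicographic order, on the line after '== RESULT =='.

Regress step by step:
  through step 3 (drive(t1,portB,depot)): drop {truck_at(t1,depot)}, keep {in(p1,t1), in(p2,t2), truck_at(t2,whs2)}, require {truck_at(t1,portB)}
    → {in(p1,t1), in(p2,t2), truck_at(t1,portB), truck_at(t2,whs2)}
  through step 2 (load(p2,t2,whs2)): drop {in(p2,t2)}, keep {in(p1,t1), truck_at(t1,portB), truck_at(t2,whs2)}, require {pkg_at(p2,whs2), truck_at(t2,whs2)}
    → {in(p1,t1), pkg_at(p2,whs2), truck_at(t1,portB), truck_at(t2,whs2)}
  through step 1 (drive(t2,whs1,whs2)): drop {truck_at(t2,whs2)}, keep {in(p1,t1), pkg_at(p2,whs2), truck_at(t1,portB)}, require {truck_at(t2,whs1)}
    → {in(p1,t1), pkg_at(p2,whs2), truck_at(t1,portB), truck_at(t2,whs1)}

== RESULT ==
["in(p1,t1)", "pkg_at(p2,whs2)", "truck_at(t1,portB)", "truck_at(t2,whs1)"]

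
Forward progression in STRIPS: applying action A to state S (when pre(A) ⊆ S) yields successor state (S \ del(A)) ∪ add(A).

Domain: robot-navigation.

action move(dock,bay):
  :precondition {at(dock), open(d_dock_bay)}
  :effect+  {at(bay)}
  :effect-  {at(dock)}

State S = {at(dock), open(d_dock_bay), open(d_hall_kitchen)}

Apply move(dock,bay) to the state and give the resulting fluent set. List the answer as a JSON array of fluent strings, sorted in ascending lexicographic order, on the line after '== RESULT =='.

Compute (S \ del) ∪ add:
  pre ⊆ S: {at(dock), open(d_dock_bay)} ⊆ S  — applicable
  S \ del = {open(d_dock_bay), open(d_hall_kitchen)}
  ∪ add   = {at(bay), open(d_dock_bay), open(d_hall_kitchen)}

== RESULT ==
["at(bay)", "open(d_dock_bay)", "open(d_hall_kitchen)"]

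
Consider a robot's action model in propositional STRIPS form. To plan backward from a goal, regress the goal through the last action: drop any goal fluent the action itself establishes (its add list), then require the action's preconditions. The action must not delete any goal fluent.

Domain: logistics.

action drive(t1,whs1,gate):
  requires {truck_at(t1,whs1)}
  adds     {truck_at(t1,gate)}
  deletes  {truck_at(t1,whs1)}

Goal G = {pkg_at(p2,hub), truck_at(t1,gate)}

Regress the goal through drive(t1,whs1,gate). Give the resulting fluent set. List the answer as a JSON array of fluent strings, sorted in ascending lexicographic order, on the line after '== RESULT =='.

Compute (G \ add) ∪ pre:
  G ∩ del = {}  (empty — regression defined)
  G \ add = {pkg_at(p2,hub), truck_at(t1,gate)} \ {truck_at(t1,gate)} = {pkg_at(p2,hub)}
  ∪ pre   = {pkg_at(p2,hub)} ∪ {truck_at(t1,whs1)}
          = {pkg_at(p2,hub), truck_at(t1,whs1)}

== RESULT ==
["pkg_at(p2,hub)", "truck_at(t1,whs1)"]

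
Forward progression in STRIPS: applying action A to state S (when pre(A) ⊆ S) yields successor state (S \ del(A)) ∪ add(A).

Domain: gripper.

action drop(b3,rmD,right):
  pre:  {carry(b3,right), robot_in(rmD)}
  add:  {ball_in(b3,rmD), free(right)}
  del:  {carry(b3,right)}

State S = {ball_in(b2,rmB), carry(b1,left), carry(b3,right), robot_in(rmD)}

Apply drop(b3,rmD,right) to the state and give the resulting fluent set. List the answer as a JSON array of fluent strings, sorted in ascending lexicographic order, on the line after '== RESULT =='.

Compute (S \ del) ∪ add:
  pre ⊆ S: {carry(b3,right), robot_in(rmD)} ⊆ S  — applicable
  S \ del = {ball_in(b2,rmB), carry(b1,left), robot_in(rmD)}
  ∪ add   = {ball_in(b2,rmB), ball_in(b3,rmD), carry(b1,left), free(right), robot_in(rmD)}

== RESULT ==
["ball_in(b2,rmB)", "ball_in(b3,rmD)", "carry(b1,left)", "free(right)", "robot_in(rmD)"]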